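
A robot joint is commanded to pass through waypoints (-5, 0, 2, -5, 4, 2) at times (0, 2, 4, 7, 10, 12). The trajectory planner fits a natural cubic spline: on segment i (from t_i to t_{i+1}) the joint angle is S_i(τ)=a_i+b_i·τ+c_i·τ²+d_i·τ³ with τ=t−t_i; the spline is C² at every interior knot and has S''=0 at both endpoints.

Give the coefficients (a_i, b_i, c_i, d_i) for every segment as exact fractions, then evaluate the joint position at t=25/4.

  seg 0: a=-5 b=10043/3858 c=0 d=-199/7716
  seg 1: a=0 b=8849/3858 c=-199/1286 d=-3797/15432
  seg 2: a=2 b=-2465/1929 c=-4195/2572 d=29611/69444
  seg 3: a=-5 b=3463/7716 c=8513/3858 d=-31393/69444
  seg 4: a=4 b=2860/1929 c=-4789/2572 d=4789/15432
S(25/4) = -703747/164608

Δ: Δ0=5/2, Δ1=1, Δ2=-7/3, Δ3=3, Δ4=-1
row 1: diag=8, rhs=-9; c'=1/4, d'=-9/8
row 2: denom=10−2·1/4=19/2; d'=(-20−2·-9/8)/(19/2)=-71/38
row 3: denom=12−3·6/19=210/19; d'=(32−3·-71/38)/(210/19)=1429/420
row 4: denom=10−3·19/70=643/70; d'=(-24−3·1429/420)/(643/70)=-4789/1286
back: M4=-4789/1286
back: M3=1429/420−19/70·-4789/1286=8513/1929
back: M2=-71/38−6/19·8513/1929=-4195/1286
back: M1=-9/8−1/4·-4195/1286=-199/643
M: M0=0, M1=-199/643, M2=-4195/1286, M3=8513/1929, M4=-4789/1286, M5=0
seg 0: a=-5, c=M0/2=0, d=(M1−M0)/(6·2)=-199/7716, b=Δ0−h0·(2M0+M1)/6=10043/3858
seg 1: a=0, c=M1/2=-199/1286, d=(M2−M1)/(6·2)=-3797/15432, b=Δ1−h1·(2M1+M2)/6=8849/3858
seg 2: a=2, c=M2/2=-4195/2572, d=(M3−M2)/(6·3)=29611/69444, b=Δ2−h2·(2M2+M3)/6=-2465/1929
seg 3: a=-5, c=M3/2=8513/3858, d=(M4−M3)/(6·3)=-31393/69444, b=Δ3−h3·(2M3+M4)/6=3463/7716
seg 4: a=4, c=M4/2=-4789/2572, d=(M5−M4)/(6·2)=4789/15432, b=Δ4−h4·(2M4+M5)/6=2860/1929
t_q=25/4 → seg 2, τ=9/4; S=2+-2465/1929·τ+-4195/2572·τ²+29611/69444·τ³=-703747/164608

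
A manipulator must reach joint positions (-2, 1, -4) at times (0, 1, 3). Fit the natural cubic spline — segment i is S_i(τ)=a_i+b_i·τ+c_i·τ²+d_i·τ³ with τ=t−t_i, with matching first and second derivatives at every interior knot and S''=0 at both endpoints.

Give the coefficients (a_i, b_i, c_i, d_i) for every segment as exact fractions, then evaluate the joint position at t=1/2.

Δ: Δ0=3, Δ1=-5/2
row 1: diag=6, rhs=-33; c'=1/3, d'=-11/2
back: M1=-11/2
M: M0=0, M1=-11/2, M2=0
seg 0: a=-2, c=M0/2=0, d=(M1−M0)/(6·1)=-11/12, b=Δ0−h0·(2M0+M1)/6=47/12
seg 1: a=1, c=M1/2=-11/4, d=(M2−M1)/(6·2)=11/24, b=Δ1−h1·(2M1+M2)/6=7/6
t_q=1/2 → seg 0, τ=1/2; S=-2+47/12·τ+0·τ²+-11/12·τ³=-5/32

  seg 0: a=-2 b=47/12 c=0 d=-11/12
  seg 1: a=1 b=7/6 c=-11/4 d=11/24
S(1/2) = -5/32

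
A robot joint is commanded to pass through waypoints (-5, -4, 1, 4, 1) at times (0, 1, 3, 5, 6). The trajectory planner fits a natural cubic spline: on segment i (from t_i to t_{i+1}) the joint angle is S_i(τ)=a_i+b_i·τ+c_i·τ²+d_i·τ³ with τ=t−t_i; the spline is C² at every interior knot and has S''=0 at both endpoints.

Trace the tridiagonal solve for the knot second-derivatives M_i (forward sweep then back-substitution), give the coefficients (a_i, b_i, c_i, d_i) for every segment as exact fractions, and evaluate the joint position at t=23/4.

Δ: Δ0=1, Δ1=5/2, Δ2=3/2, Δ3=-3
row 1: diag=6, rhs=9; c'=1/3, d'=3/2
row 2: denom=8−2·1/3=22/3; d'=(-6−2·3/2)/(22/3)=-27/22
row 3: denom=6−2·3/11=60/11; d'=(-27−2·-27/22)/(60/11)=-9/2
back: M3=-9/2
back: M2=-27/22−3/11·-9/2=0
back: M1=3/2−1/3·0=3/2
M: M0=0, M1=3/2, M2=0, M3=-9/2, M4=0
seg 0: a=-5, c=M0/2=0, d=(M1−M0)/(6·1)=1/4, b=Δ0−h0·(2M0+M1)/6=3/4
seg 1: a=-4, c=M1/2=3/4, d=(M2−M1)/(6·2)=-1/8, b=Δ1−h1·(2M1+M2)/6=3/2
seg 2: a=1, c=M2/2=0, d=(M3−M2)/(6·2)=-3/8, b=Δ2−h2·(2M2+M3)/6=3
seg 3: a=4, c=M3/2=-9/4, d=(M4−M3)/(6·1)=3/4, b=Δ3−h3·(2M3+M4)/6=-3/2
t_q=23/4 → seg 3, τ=3/4; S=4+-3/2·τ+-9/4·τ²+3/4·τ³=493/256

  seg 0: a=-5 b=3/4 c=0 d=1/4
  seg 1: a=-4 b=3/2 c=3/4 d=-1/8
  seg 2: a=1 b=3 c=0 d=-3/8
  seg 3: a=4 b=-3/2 c=-9/4 d=3/4
S(23/4) = 493/256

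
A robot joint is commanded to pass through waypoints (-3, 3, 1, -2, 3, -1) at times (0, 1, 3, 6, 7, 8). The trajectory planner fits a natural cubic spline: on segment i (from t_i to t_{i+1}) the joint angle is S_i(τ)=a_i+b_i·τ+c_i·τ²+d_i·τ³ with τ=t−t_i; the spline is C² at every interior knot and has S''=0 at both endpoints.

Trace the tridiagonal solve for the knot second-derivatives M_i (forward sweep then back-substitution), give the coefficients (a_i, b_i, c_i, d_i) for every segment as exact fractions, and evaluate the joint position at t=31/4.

  seg 0: a=-3 b=271/38 c=0 d=-43/38
  seg 1: a=3 b=71/19 c=-129/38 d=39/76
  seg 2: a=1 b=-70/19 c=-6/19 d=23/57
  seg 3: a=-2 b=101/19 c=63/19 d=-69/19
  seg 4: a=3 b=20/19 c=-144/19 d=48/19
S(31/4) = 45/76

Δ: Δ0=6, Δ1=-1, Δ2=-1, Δ3=5, Δ4=-4
row 1: diag=6, rhs=-42; c'=1/3, d'=-7
row 2: denom=10−2·1/3=28/3; d'=(0−2·-7)/(28/3)=3/2
row 3: denom=8−3·9/28=197/28; d'=(36−3·3/2)/(197/28)=882/197
row 4: denom=4−1·28/197=760/197; d'=(-54−1·882/197)/(760/197)=-288/19
back: M4=-288/19
back: M3=882/197−28/197·-288/19=126/19
back: M2=3/2−9/28·126/19=-12/19
back: M1=-7−1/3·-12/19=-129/19
M: M0=0, M1=-129/19, M2=-12/19, M3=126/19, M4=-288/19, M5=0
seg 0: a=-3, c=M0/2=0, d=(M1−M0)/(6·1)=-43/38, b=Δ0−h0·(2M0+M1)/6=271/38
seg 1: a=3, c=M1/2=-129/38, d=(M2−M1)/(6·2)=39/76, b=Δ1−h1·(2M1+M2)/6=71/19
seg 2: a=1, c=M2/2=-6/19, d=(M3−M2)/(6·3)=23/57, b=Δ2−h2·(2M2+M3)/6=-70/19
seg 3: a=-2, c=M3/2=63/19, d=(M4−M3)/(6·1)=-69/19, b=Δ3−h3·(2M3+M4)/6=101/19
seg 4: a=3, c=M4/2=-144/19, d=(M5−M4)/(6·1)=48/19, b=Δ4−h4·(2M4+M5)/6=20/19
t_q=31/4 → seg 4, τ=3/4; S=3+20/19·τ+-144/19·τ²+48/19·τ³=45/76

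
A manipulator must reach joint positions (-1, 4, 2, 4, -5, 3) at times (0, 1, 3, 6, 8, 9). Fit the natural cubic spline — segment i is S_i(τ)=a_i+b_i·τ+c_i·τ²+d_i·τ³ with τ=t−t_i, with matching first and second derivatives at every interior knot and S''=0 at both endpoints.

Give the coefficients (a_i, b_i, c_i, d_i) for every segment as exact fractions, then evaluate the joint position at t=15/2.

Δ: Δ0=5, Δ1=-1, Δ2=2/3, Δ3=-9/2, Δ4=8
row 1: diag=6, rhs=-36; c'=1/3, d'=-6
row 2: denom=10−2·1/3=28/3; d'=(10−2·-6)/(28/3)=33/14
row 3: denom=10−3·9/28=253/28; d'=(-31−3·33/14)/(253/28)=-1066/253
row 4: denom=6−2·56/253=1406/253; d'=(75−2·-1066/253)/(1406/253)=21107/1406
back: M4=21107/1406
back: M3=-1066/253−56/253·21107/1406=-5298/703
back: M2=33/14−9/28·-5298/703=3360/703
back: M1=-6−1/3·3360/703=-5338/703
M: M0=0, M1=-5338/703, M2=3360/703, M3=-5298/703, M4=21107/1406, M5=0
seg 0: a=-1, c=M0/2=0, d=(M1−M0)/(6·1)=-2669/2109, b=Δ0−h0·(2M0+M1)/6=13214/2109
seg 1: a=4, c=M1/2=-2669/703, d=(M2−M1)/(6·2)=4349/4218, b=Δ1−h1·(2M1+M2)/6=5207/2109
seg 2: a=2, c=M2/2=1680/703, d=(M3−M2)/(6·3)=-13/19, b=Δ2−h2·(2M2+M3)/6=-727/2109
seg 3: a=4, c=M3/2=-2649/703, d=(M4−M3)/(6·2)=31703/16872, b=Δ3−h3·(2M3+M4)/6=-9448/2109
seg 4: a=-5, c=M4/2=21107/2812, d=(M5−M4)/(6·1)=-21107/8436, b=Δ4−h4·(2M4+M5)/6=12637/4218
t_q=15/2 → seg 3, τ=3/2; S=4+-9448/2109·τ+-2649/703·τ²+31703/16872·τ³=-218497/44992

  seg 0: a=-1 b=13214/2109 c=0 d=-2669/2109
  seg 1: a=4 b=5207/2109 c=-2669/703 d=4349/4218
  seg 2: a=2 b=-727/2109 c=1680/703 d=-13/19
  seg 3: a=4 b=-9448/2109 c=-2649/703 d=31703/16872
  seg 4: a=-5 b=12637/4218 c=21107/2812 d=-21107/8436
S(15/2) = -218497/44992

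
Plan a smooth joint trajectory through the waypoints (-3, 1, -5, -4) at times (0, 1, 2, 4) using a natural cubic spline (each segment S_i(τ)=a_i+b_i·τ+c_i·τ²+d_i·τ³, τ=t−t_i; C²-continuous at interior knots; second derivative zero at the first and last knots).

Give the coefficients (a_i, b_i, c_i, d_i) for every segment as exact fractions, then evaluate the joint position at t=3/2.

  seg 0: a=-3 b=317/46 c=0 d=-133/46
  seg 1: a=1 b=-41/23 c=-399/46 d=205/46
  seg 2: a=-5 b=-265/46 c=108/23 d=-18/23
S(3/2) = -553/368

Δ: Δ0=4, Δ1=-6, Δ2=1/2
row 1: diag=4, rhs=-60; c'=1/4, d'=-15
row 2: denom=6−1·1/4=23/4; d'=(39−1·-15)/(23/4)=216/23
back: M2=216/23
back: M1=-15−1/4·216/23=-399/23
M: M0=0, M1=-399/23, M2=216/23, M3=0
seg 0: a=-3, c=M0/2=0, d=(M1−M0)/(6·1)=-133/46, b=Δ0−h0·(2M0+M1)/6=317/46
seg 1: a=1, c=M1/2=-399/46, d=(M2−M1)/(6·1)=205/46, b=Δ1−h1·(2M1+M2)/6=-41/23
seg 2: a=-5, c=M2/2=108/23, d=(M3−M2)/(6·2)=-18/23, b=Δ2−h2·(2M2+M3)/6=-265/46
t_q=3/2 → seg 1, τ=1/2; S=1+-41/23·τ+-399/46·τ²+205/46·τ³=-553/368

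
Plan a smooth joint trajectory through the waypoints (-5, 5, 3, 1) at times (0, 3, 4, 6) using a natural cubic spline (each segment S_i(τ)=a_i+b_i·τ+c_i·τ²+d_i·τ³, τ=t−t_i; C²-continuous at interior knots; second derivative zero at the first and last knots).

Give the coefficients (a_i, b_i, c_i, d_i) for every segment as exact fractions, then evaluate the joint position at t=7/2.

Δ: Δ0=10/3, Δ1=-2, Δ2=-1
row 1: diag=8, rhs=-32; c'=1/8, d'=-4
row 2: denom=6−1·1/8=47/8; d'=(6−1·-4)/(47/8)=80/47
back: M2=80/47
back: M1=-4−1/8·80/47=-198/47
M: M0=0, M1=-198/47, M2=80/47, M3=0
seg 0: a=-5, c=M0/2=0, d=(M1−M0)/(6·3)=-11/47, b=Δ0−h0·(2M0+M1)/6=767/141
seg 1: a=5, c=M1/2=-99/47, d=(M2−M1)/(6·1)=139/141, b=Δ1−h1·(2M1+M2)/6=-124/141
seg 2: a=3, c=M2/2=40/47, d=(M3−M2)/(6·2)=-20/141, b=Δ2−h2·(2M2+M3)/6=-301/141
t_q=7/2 → seg 1, τ=1/2; S=5+-124/141·τ+-99/47·τ²+139/141·τ³=1563/376

  seg 0: a=-5 b=767/141 c=0 d=-11/47
  seg 1: a=5 b=-124/141 c=-99/47 d=139/141
  seg 2: a=3 b=-301/141 c=40/47 d=-20/141
S(7/2) = 1563/376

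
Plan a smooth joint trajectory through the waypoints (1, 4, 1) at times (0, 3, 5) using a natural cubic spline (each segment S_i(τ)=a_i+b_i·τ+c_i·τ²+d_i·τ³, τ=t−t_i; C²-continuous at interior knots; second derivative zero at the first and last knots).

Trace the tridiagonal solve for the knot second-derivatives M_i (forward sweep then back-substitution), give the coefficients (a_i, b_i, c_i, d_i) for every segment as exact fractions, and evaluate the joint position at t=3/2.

Δ: Δ0=1, Δ1=-3/2
row 1: diag=10, rhs=-15; c'=1/5, d'=-3/2
back: M1=-3/2
M: M0=0, M1=-3/2, M2=0
seg 0: a=1, c=M0/2=0, d=(M1−M0)/(6·3)=-1/12, b=Δ0−h0·(2M0+M1)/6=7/4
seg 1: a=4, c=M1/2=-3/4, d=(M2−M1)/(6·2)=1/8, b=Δ1−h1·(2M1+M2)/6=-1/2
t_q=3/2 → seg 0, τ=3/2; S=1+7/4·τ+0·τ²+-1/12·τ³=107/32

  seg 0: a=1 b=7/4 c=0 d=-1/12
  seg 1: a=4 b=-1/2 c=-3/4 d=1/8
S(3/2) = 107/32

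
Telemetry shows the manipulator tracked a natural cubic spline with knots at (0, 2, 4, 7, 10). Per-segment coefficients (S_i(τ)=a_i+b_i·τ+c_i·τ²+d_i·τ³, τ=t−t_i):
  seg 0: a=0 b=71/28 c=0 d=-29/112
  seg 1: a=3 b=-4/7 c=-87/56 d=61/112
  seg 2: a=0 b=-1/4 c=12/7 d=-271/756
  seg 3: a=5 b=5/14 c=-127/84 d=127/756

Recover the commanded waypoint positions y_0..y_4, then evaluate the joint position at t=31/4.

y_0 = S_0(0) = a_0 = 0
y_1 = S_1(0) = a_1 = 3
y_2 = S_2(0) = a_2 = 0
y_3 = S_3(0) = a_3 = 5
y_4 = S_3(3) = -3
t_q=31/4 is in segment 3 (τ=3/4); S_3(τ)=1149/256

y_0=0 y_1=3 y_2=0 y_3=5 y_4=-3
S(31/4) = 1149/256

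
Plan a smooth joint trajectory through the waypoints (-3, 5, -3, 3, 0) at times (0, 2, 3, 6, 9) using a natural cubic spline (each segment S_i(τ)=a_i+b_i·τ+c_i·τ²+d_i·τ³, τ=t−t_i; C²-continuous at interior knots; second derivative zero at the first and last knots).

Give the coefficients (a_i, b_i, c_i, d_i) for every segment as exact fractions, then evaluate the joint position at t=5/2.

  seg 0: a=-3 b=43/5 c=0 d=-23/20
  seg 1: a=5 b=-26/5 c=-69/10 d=41/10
  seg 2: a=-3 b=-67/10 c=27/5 d=-5/6
  seg 3: a=3 b=16/5 c=-21/10 d=7/30
S(5/2) = 19/16

Δ: Δ0=4, Δ1=-8, Δ2=2, Δ3=-1
row 1: diag=6, rhs=-72; c'=1/6, d'=-12
row 2: denom=8−1·1/6=47/6; d'=(60−1·-12)/(47/6)=432/47
row 3: denom=12−3·18/47=510/47; d'=(-18−3·432/47)/(510/47)=-21/5
back: M3=-21/5
back: M2=432/47−18/47·-21/5=54/5
back: M1=-12−1/6·54/5=-69/5
M: M0=0, M1=-69/5, M2=54/5, M3=-21/5, M4=0
seg 0: a=-3, c=M0/2=0, d=(M1−M0)/(6·2)=-23/20, b=Δ0−h0·(2M0+M1)/6=43/5
seg 1: a=5, c=M1/2=-69/10, d=(M2−M1)/(6·1)=41/10, b=Δ1−h1·(2M1+M2)/6=-26/5
seg 2: a=-3, c=M2/2=27/5, d=(M3−M2)/(6·3)=-5/6, b=Δ2−h2·(2M2+M3)/6=-67/10
seg 3: a=3, c=M3/2=-21/10, d=(M4−M3)/(6·3)=7/30, b=Δ3−h3·(2M3+M4)/6=16/5
t_q=5/2 → seg 1, τ=1/2; S=5+-26/5·τ+-69/10·τ²+41/10·τ³=19/16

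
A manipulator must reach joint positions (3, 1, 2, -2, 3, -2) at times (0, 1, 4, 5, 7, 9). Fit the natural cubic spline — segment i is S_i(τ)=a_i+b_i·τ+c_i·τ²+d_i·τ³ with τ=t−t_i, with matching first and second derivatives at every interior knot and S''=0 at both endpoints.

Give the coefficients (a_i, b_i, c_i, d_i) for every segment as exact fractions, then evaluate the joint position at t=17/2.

Δ: Δ0=-2, Δ1=1/3, Δ2=-4, Δ3=5/2, Δ4=-5/2
row 1: diag=8, rhs=14; c'=3/8, d'=7/4
row 2: denom=8−3·3/8=55/8; d'=(-26−3·7/4)/(55/8)=-50/11
row 3: denom=6−1·8/55=322/55; d'=(39−1·-50/11)/(322/55)=2395/322
row 4: denom=8−2·55/161=1178/161; d'=(-30−2·2395/322)/(1178/161)=-7225/1178
back: M4=-7225/1178
back: M3=2395/322−55/161·-7225/1178=5615/589
back: M2=-50/11−8/55·5615/589=-3494/589
back: M1=7/4−3/8·-3494/589=2341/589
M: M0=0, M1=2341/589, M2=-3494/589, M3=5615/589, M4=-7225/1178, M5=0
seg 0: a=3, c=M0/2=0, d=(M1−M0)/(6·1)=2341/3534, b=Δ0−h0·(2M0+M1)/6=-9409/3534
seg 1: a=1, c=M1/2=2341/1178, d=(M2−M1)/(6·3)=-1945/3534, b=Δ1−h1·(2M1+M2)/6=-1193/1767
seg 2: a=2, c=M2/2=-1747/589, d=(M3−M2)/(6·1)=9109/3534, b=Δ2−h2·(2M2+M3)/6=-12763/3534
seg 3: a=-2, c=M3/2=5615/1178, d=(M4−M3)/(6·2)=-18455/14136, b=Δ3−h3·(2M3+M4)/6=-3200/1767
seg 4: a=3, c=M4/2=-7225/2356, d=(M5−M4)/(6·2)=7225/14136, b=Δ4−h4·(2M4+M5)/6=5615/3534
t_q=17/2 → seg 4, τ=3/2; S=3+5615/3534·τ+-7225/2356·τ²+7225/14136·τ³=7853/37696

  seg 0: a=3 b=-9409/3534 c=0 d=2341/3534
  seg 1: a=1 b=-1193/1767 c=2341/1178 d=-1945/3534
  seg 2: a=2 b=-12763/3534 c=-1747/589 d=9109/3534
  seg 3: a=-2 b=-3200/1767 c=5615/1178 d=-18455/14136
  seg 4: a=3 b=5615/3534 c=-7225/2356 d=7225/14136
S(17/2) = 7853/37696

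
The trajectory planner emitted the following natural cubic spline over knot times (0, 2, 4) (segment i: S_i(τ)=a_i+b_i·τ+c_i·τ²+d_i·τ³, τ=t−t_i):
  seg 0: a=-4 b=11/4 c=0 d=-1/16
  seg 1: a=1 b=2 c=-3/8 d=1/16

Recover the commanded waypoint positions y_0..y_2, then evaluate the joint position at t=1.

y_0 = S_0(0) = a_0 = -4
y_1 = S_1(0) = a_1 = 1
y_2 = S_1(2) = 4
t_q=1 is in segment 0 (τ=1); S_0(τ)=-21/16

y_0=-4 y_1=1 y_2=4
S(1) = -21/16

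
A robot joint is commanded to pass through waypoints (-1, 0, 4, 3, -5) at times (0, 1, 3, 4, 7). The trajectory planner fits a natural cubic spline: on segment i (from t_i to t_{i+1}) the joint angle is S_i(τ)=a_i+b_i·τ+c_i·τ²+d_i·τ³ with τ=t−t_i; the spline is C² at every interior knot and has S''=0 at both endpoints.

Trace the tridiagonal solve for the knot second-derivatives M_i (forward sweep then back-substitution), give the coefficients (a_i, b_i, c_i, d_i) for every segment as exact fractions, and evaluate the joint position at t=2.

  seg 0: a=-1 b=19/30 c=0 d=11/30
  seg 1: a=0 b=26/15 c=11/10 d=-29/60
  seg 2: a=4 b=1/3 c=-9/5 d=7/15
  seg 3: a=3 b=-28/15 c=-2/5 d=2/45
S(2) = 47/20

Δ: Δ0=1, Δ1=2, Δ2=-1, Δ3=-8/3
row 1: diag=6, rhs=6; c'=1/3, d'=1
row 2: denom=6−2·1/3=16/3; d'=(-18−2·1)/(16/3)=-15/4
row 3: denom=8−1·3/16=125/16; d'=(-10−1·-15/4)/(125/16)=-4/5
back: M3=-4/5
back: M2=-15/4−3/16·-4/5=-18/5
back: M1=1−1/3·-18/5=11/5
M: M0=0, M1=11/5, M2=-18/5, M3=-4/5, M4=0
seg 0: a=-1, c=M0/2=0, d=(M1−M0)/(6·1)=11/30, b=Δ0−h0·(2M0+M1)/6=19/30
seg 1: a=0, c=M1/2=11/10, d=(M2−M1)/(6·2)=-29/60, b=Δ1−h1·(2M1+M2)/6=26/15
seg 2: a=4, c=M2/2=-9/5, d=(M3−M2)/(6·1)=7/15, b=Δ2−h2·(2M2+M3)/6=1/3
seg 3: a=3, c=M3/2=-2/5, d=(M4−M3)/(6·3)=2/45, b=Δ3−h3·(2M3+M4)/6=-28/15
t_q=2 → seg 1, τ=1; S=0+26/15·τ+11/10·τ²+-29/60·τ³=47/20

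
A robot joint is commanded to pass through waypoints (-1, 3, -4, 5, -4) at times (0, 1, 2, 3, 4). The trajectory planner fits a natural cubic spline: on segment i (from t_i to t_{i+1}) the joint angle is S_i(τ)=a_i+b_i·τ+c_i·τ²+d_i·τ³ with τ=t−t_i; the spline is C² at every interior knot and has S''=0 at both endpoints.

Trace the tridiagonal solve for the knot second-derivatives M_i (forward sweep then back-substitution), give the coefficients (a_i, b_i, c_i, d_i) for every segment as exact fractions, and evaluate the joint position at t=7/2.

Δ: Δ0=4, Δ1=-7, Δ2=9, Δ3=-9
row 1: diag=4, rhs=-66; c'=1/4, d'=-33/2
row 2: denom=4−1·1/4=15/4; d'=(96−1·-33/2)/(15/4)=30
row 3: denom=4−1·4/15=56/15; d'=(-108−1·30)/(56/15)=-1035/28
back: M3=-1035/28
back: M2=30−4/15·-1035/28=279/7
back: M1=-33/2−1/4·279/7=-741/28
M: M0=0, M1=-741/28, M2=279/7, M3=-1035/28, M4=0
seg 0: a=-1, c=M0/2=0, d=(M1−M0)/(6·1)=-247/56, b=Δ0−h0·(2M0+M1)/6=471/56
seg 1: a=3, c=M1/2=-741/56, d=(M2−M1)/(6·1)=619/56, b=Δ1−h1·(2M1+M2)/6=-135/28
seg 2: a=-4, c=M2/2=279/14, d=(M3−M2)/(6·1)=-717/56, b=Δ2−h2·(2M2+M3)/6=15/8
seg 3: a=5, c=M3/2=-1035/56, d=(M4−M3)/(6·1)=345/56, b=Δ3−h3·(2M3+M4)/6=93/28
t_q=7/2 → seg 3, τ=1/2; S=5+93/28·τ+-1035/56·τ²+345/56·τ³=1259/448

  seg 0: a=-1 b=471/56 c=0 d=-247/56
  seg 1: a=3 b=-135/28 c=-741/56 d=619/56
  seg 2: a=-4 b=15/8 c=279/14 d=-717/56
  seg 3: a=5 b=93/28 c=-1035/56 d=345/56
S(7/2) = 1259/448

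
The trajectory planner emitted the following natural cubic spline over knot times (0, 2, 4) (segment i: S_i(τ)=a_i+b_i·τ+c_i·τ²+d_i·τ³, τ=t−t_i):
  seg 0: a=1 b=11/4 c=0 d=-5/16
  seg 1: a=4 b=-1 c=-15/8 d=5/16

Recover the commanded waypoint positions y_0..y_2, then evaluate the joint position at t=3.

y_0 = S_0(0) = a_0 = 1
y_1 = S_1(0) = a_1 = 4
y_2 = S_1(2) = -3
t_q=3 is in segment 1 (τ=1); S_1(τ)=23/16

y_0=1 y_1=4 y_2=-3
S(3) = 23/16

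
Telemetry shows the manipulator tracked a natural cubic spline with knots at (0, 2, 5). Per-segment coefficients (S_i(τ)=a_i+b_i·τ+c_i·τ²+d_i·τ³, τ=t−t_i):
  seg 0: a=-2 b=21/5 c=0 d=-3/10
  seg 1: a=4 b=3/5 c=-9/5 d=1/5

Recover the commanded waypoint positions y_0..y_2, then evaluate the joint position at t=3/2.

y_0=-2 y_1=4 y_2=-5
S(3/2) = 263/80

y_0 = S_0(0) = a_0 = -2
y_1 = S_1(0) = a_1 = 4
y_2 = S_1(3) = -5
t_q=3/2 is in segment 0 (τ=3/2); S_0(τ)=263/80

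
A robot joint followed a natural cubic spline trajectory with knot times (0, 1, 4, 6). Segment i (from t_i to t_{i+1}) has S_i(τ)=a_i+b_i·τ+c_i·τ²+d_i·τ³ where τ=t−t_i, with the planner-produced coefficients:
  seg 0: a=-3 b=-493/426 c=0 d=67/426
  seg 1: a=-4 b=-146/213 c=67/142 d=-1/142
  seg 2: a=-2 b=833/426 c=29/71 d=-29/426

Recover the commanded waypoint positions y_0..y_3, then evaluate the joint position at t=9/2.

y_0 = S_0(0) = a_0 = -3
y_1 = S_1(0) = a_1 = -4
y_2 = S_2(0) = a_2 = -2
y_3 = S_2(2) = 3
t_q=9/2 is in segment 2 (τ=1/2); S_2(τ)=-1055/1136

y_0=-3 y_1=-4 y_2=-2 y_3=3
S(9/2) = -1055/1136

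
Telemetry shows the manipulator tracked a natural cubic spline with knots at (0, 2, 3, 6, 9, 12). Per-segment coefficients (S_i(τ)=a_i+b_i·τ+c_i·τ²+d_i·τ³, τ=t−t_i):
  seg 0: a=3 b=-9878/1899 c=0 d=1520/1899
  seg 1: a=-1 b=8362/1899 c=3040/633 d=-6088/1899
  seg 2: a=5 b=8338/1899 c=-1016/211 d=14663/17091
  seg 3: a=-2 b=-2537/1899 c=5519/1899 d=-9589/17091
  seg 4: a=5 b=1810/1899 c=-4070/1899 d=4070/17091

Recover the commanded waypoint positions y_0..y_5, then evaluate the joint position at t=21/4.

y_0 = S_0(0) = a_0 = 3
y_1 = S_1(0) = a_1 = -1
y_2 = S_2(0) = a_2 = 5
y_3 = S_3(0) = a_3 = -2
y_4 = S_4(0) = a_4 = 5
y_5 = S_4(3) = -5
t_q=21/4 is in segment 2 (τ=9/4); S_2(τ)=3711/13504

y_0=3 y_1=-1 y_2=5 y_3=-2 y_4=5 y_5=-5
S(21/4) = 3711/13504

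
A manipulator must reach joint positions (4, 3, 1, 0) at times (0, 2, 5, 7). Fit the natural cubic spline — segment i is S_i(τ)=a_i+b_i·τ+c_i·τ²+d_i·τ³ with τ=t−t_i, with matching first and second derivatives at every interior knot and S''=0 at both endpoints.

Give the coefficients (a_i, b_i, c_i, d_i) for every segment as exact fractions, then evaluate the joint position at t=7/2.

Δ: Δ0=-1/2, Δ1=-2/3, Δ2=-1/2
row 1: diag=10, rhs=-1; c'=3/10, d'=-1/10
row 2: denom=10−3·3/10=91/10; d'=(1−3·-1/10)/(91/10)=1/7
back: M2=1/7
back: M1=-1/10−3/10·1/7=-1/7
M: M0=0, M1=-1/7, M2=1/7, M3=0
seg 0: a=4, c=M0/2=0, d=(M1−M0)/(6·2)=-1/84, b=Δ0−h0·(2M0+M1)/6=-19/42
seg 1: a=3, c=M1/2=-1/14, d=(M2−M1)/(6·3)=1/63, b=Δ1−h1·(2M1+M2)/6=-25/42
seg 2: a=1, c=M2/2=1/14, d=(M3−M2)/(6·2)=-1/84, b=Δ2−h2·(2M2+M3)/6=-25/42
t_q=7/2 → seg 1, τ=3/2; S=3+-25/42·τ+-1/14·τ²+1/63·τ³=2

  seg 0: a=4 b=-19/42 c=0 d=-1/84
  seg 1: a=3 b=-25/42 c=-1/14 d=1/63
  seg 2: a=1 b=-25/42 c=1/14 d=-1/84
S(7/2) = 2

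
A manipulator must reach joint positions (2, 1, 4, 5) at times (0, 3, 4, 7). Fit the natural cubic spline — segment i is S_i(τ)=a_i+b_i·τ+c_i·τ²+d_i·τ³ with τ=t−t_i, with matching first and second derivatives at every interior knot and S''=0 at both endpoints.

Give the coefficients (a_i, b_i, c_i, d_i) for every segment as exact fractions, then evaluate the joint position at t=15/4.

Δ: Δ0=-1/3, Δ1=3, Δ2=1/3
row 1: diag=8, rhs=20; c'=1/8, d'=5/2
row 2: denom=8−1·1/8=63/8; d'=(-16−1·5/2)/(63/8)=-148/63
back: M2=-148/63
back: M1=5/2−1/8·-148/63=176/63
M: M0=0, M1=176/63, M2=-148/63, M3=0
seg 0: a=2, c=M0/2=0, d=(M1−M0)/(6·3)=88/567, b=Δ0−h0·(2M0+M1)/6=-109/63
seg 1: a=1, c=M1/2=88/63, d=(M2−M1)/(6·1)=-6/7, b=Δ1−h1·(2M1+M2)/6=155/63
seg 2: a=4, c=M2/2=-74/63, d=(M3−M2)/(6·3)=74/567, b=Δ2−h2·(2M2+M3)/6=169/63
t_q=15/4 → seg 1, τ=3/4; S=1+155/63·τ+88/63·τ²+-6/7·τ³=2197/672

  seg 0: a=2 b=-109/63 c=0 d=88/567
  seg 1: a=1 b=155/63 c=88/63 d=-6/7
  seg 2: a=4 b=169/63 c=-74/63 d=74/567
S(15/4) = 2197/672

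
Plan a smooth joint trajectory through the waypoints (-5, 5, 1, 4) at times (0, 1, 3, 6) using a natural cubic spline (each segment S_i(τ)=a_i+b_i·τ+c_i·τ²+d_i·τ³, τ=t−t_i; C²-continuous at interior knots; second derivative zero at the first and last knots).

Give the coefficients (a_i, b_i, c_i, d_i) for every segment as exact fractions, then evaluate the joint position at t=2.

Δ: Δ0=10, Δ1=-2, Δ2=1
row 1: diag=6, rhs=-72; c'=1/3, d'=-12
row 2: denom=10−2·1/3=28/3; d'=(18−2·-12)/(28/3)=9/2
back: M2=9/2
back: M1=-12−1/3·9/2=-27/2
M: M0=0, M1=-27/2, M2=9/2, M3=0
seg 0: a=-5, c=M0/2=0, d=(M1−M0)/(6·1)=-9/4, b=Δ0−h0·(2M0+M1)/6=49/4
seg 1: a=5, c=M1/2=-27/4, d=(M2−M1)/(6·2)=3/2, b=Δ1−h1·(2M1+M2)/6=11/2
seg 2: a=1, c=M2/2=9/4, d=(M3−M2)/(6·3)=-1/4, b=Δ2−h2·(2M2+M3)/6=-7/2
t_q=2 → seg 1, τ=1; S=5+11/2·τ+-27/4·τ²+3/2·τ³=21/4

  seg 0: a=-5 b=49/4 c=0 d=-9/4
  seg 1: a=5 b=11/2 c=-27/4 d=3/2
  seg 2: a=1 b=-7/2 c=9/4 d=-1/4
S(2) = 21/4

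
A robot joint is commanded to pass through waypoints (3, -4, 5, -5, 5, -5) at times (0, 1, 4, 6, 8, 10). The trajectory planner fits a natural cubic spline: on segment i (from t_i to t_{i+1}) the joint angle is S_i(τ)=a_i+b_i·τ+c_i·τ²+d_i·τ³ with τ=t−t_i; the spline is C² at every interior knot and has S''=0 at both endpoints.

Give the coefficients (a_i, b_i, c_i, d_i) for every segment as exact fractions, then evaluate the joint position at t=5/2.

  seg 0: a=3 b=-8937/1001 c=0 d=1930/1001
  seg 1: a=-4 b=-3147/1001 c=5790/1001 d=-340/273
  seg 2: a=5 b=-159/77 c=-5430/1001 d=3961/2002
  seg 3: a=-5 b=-3/143 c=6453/1001 d=-1970/1001
  seg 4: a=5 b=2151/1001 c=-5367/1001 d=1789/2002
S(5/2) = 191/2002

Δ: Δ0=-7, Δ1=3, Δ2=-5, Δ3=5, Δ4=-5
row 1: diag=8, rhs=60; c'=3/8, d'=15/2
row 2: denom=10−3·3/8=71/8; d'=(-48−3·15/2)/(71/8)=-564/71
row 3: denom=8−2·16/71=536/71; d'=(60−2·-564/71)/(536/71)=1347/134
row 4: denom=8−2·71/268=1001/134; d'=(-60−2·1347/134)/(1001/134)=-10734/1001
back: M4=-10734/1001
back: M3=1347/134−71/268·-10734/1001=12906/1001
back: M2=-564/71−16/71·12906/1001=-10860/1001
back: M1=15/2−3/8·-10860/1001=11580/1001
M: M0=0, M1=11580/1001, M2=-10860/1001, M3=12906/1001, M4=-10734/1001, M5=0
seg 0: a=3, c=M0/2=0, d=(M1−M0)/(6·1)=1930/1001, b=Δ0−h0·(2M0+M1)/6=-8937/1001
seg 1: a=-4, c=M1/2=5790/1001, d=(M2−M1)/(6·3)=-340/273, b=Δ1−h1·(2M1+M2)/6=-3147/1001
seg 2: a=5, c=M2/2=-5430/1001, d=(M3−M2)/(6·2)=3961/2002, b=Δ2−h2·(2M2+M3)/6=-159/77
seg 3: a=-5, c=M3/2=6453/1001, d=(M4−M3)/(6·2)=-1970/1001, b=Δ3−h3·(2M3+M4)/6=-3/143
seg 4: a=5, c=M4/2=-5367/1001, d=(M5−M4)/(6·2)=1789/2002, b=Δ4−h4·(2M4+M5)/6=2151/1001
t_q=5/2 → seg 1, τ=3/2; S=-4+-3147/1001·τ+5790/1001·τ²+-340/273·τ³=191/2002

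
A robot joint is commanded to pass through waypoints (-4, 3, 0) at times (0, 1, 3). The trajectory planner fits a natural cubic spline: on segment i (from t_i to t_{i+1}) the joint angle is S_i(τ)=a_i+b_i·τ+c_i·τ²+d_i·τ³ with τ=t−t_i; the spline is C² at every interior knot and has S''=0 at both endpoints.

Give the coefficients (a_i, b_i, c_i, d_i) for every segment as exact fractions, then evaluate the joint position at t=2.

Δ: Δ0=7, Δ1=-3/2
row 1: diag=6, rhs=-51; c'=1/3, d'=-17/2
back: M1=-17/2
M: M0=0, M1=-17/2, M2=0
seg 0: a=-4, c=M0/2=0, d=(M1−M0)/(6·1)=-17/12, b=Δ0−h0·(2M0+M1)/6=101/12
seg 1: a=3, c=M1/2=-17/4, d=(M2−M1)/(6·2)=17/24, b=Δ1−h1·(2M1+M2)/6=25/6
t_q=2 → seg 1, τ=1; S=3+25/6·τ+-17/4·τ²+17/24·τ³=29/8

  seg 0: a=-4 b=101/12 c=0 d=-17/12
  seg 1: a=3 b=25/6 c=-17/4 d=17/24
S(2) = 29/8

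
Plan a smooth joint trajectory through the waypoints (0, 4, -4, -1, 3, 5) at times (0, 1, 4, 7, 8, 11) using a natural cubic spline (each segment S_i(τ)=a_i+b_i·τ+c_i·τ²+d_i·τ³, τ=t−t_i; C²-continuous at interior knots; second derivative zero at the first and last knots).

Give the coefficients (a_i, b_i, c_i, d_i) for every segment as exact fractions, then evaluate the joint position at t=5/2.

Δ: Δ0=4, Δ1=-8/3, Δ2=1, Δ3=4, Δ4=2/3
row 1: diag=8, rhs=-40; c'=3/8, d'=-5
row 2: denom=12−3·3/8=87/8; d'=(22−3·-5)/(87/8)=296/87
row 3: denom=8−3·8/29=208/29; d'=(18−3·296/87)/(208/29)=113/104
row 4: denom=8−1·29/208=1635/208; d'=(-20−1·113/104)/(1635/208)=-1462/545
back: M4=-1462/545
back: M3=113/104−29/208·-1462/545=796/545
back: M2=296/87−8/29·796/545=4904/1635
back: M1=-5−3/8·4904/1635=-3338/545
M: M0=0, M1=-3338/545, M2=4904/1635, M3=796/545, M4=-1462/545, M5=0
seg 0: a=0, c=M0/2=0, d=(M1−M0)/(6·1)=-1669/1635, b=Δ0−h0·(2M0+M1)/6=8209/1635
seg 1: a=4, c=M1/2=-1669/545, d=(M2−M1)/(6·3)=7459/14715, b=Δ1−h1·(2M1+M2)/6=3202/1635
seg 2: a=-4, c=M2/2=2452/1635, d=(M3−M2)/(6·3)=-1258/14715, b=Δ2−h2·(2M2+M3)/6=-4463/1635
seg 3: a=-1, c=M3/2=398/545, d=(M4−M3)/(6·1)=-1129/1635, b=Δ3−h3·(2M3+M4)/6=1295/327
seg 4: a=3, c=M4/2=-731/545, d=(M5−M4)/(6·3)=731/4905, b=Δ4−h4·(2M4+M5)/6=5476/1635
t_q=5/2 → seg 1, τ=3/2; S=4+3202/1635·τ+-1669/545·τ²+7459/14715·τ³=1533/872

  seg 0: a=0 b=8209/1635 c=0 d=-1669/1635
  seg 1: a=4 b=3202/1635 c=-1669/545 d=7459/14715
  seg 2: a=-4 b=-4463/1635 c=2452/1635 d=-1258/14715
  seg 3: a=-1 b=1295/327 c=398/545 d=-1129/1635
  seg 4: a=3 b=5476/1635 c=-731/545 d=731/4905
S(5/2) = 1533/872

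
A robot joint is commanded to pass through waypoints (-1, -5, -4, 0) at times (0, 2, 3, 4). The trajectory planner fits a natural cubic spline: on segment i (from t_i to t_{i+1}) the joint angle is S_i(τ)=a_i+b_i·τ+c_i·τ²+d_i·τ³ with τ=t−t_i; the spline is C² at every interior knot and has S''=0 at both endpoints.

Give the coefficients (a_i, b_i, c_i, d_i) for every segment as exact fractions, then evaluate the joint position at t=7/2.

  seg 0: a=-1 b=-64/23 c=0 d=9/46
  seg 1: a=-5 b=-10/23 c=27/23 d=6/23
  seg 2: a=-4 b=62/23 c=45/23 d=-15/23
S(7/2) = -413/184

Δ: Δ0=-2, Δ1=1, Δ2=4
row 1: diag=6, rhs=18; c'=1/6, d'=3
row 2: denom=4−1·1/6=23/6; d'=(18−1·3)/(23/6)=90/23
back: M2=90/23
back: M1=3−1/6·90/23=54/23
M: M0=0, M1=54/23, M2=90/23, M3=0
seg 0: a=-1, c=M0/2=0, d=(M1−M0)/(6·2)=9/46, b=Δ0−h0·(2M0+M1)/6=-64/23
seg 1: a=-5, c=M1/2=27/23, d=(M2−M1)/(6·1)=6/23, b=Δ1−h1·(2M1+M2)/6=-10/23
seg 2: a=-4, c=M2/2=45/23, d=(M3−M2)/(6·1)=-15/23, b=Δ2−h2·(2M2+M3)/6=62/23
t_q=7/2 → seg 2, τ=1/2; S=-4+62/23·τ+45/23·τ²+-15/23·τ³=-413/184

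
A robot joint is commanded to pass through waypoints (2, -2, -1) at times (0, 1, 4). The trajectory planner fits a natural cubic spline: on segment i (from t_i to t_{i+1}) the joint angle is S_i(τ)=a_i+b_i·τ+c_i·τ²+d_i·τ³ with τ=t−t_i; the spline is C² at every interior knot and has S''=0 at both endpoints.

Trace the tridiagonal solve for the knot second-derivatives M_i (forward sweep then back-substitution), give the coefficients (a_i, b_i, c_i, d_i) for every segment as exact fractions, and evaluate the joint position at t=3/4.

  seg 0: a=2 b=-109/24 c=0 d=13/24
  seg 1: a=-2 b=-35/12 c=13/8 d=-13/72
S(3/4) = -603/512

Δ: Δ0=-4, Δ1=1/3
row 1: diag=8, rhs=26; c'=3/8, d'=13/4
back: M1=13/4
M: M0=0, M1=13/4, M2=0
seg 0: a=2, c=M0/2=0, d=(M1−M0)/(6·1)=13/24, b=Δ0−h0·(2M0+M1)/6=-109/24
seg 1: a=-2, c=M1/2=13/8, d=(M2−M1)/(6·3)=-13/72, b=Δ1−h1·(2M1+M2)/6=-35/12
t_q=3/4 → seg 0, τ=3/4; S=2+-109/24·τ+0·τ²+13/24·τ³=-603/512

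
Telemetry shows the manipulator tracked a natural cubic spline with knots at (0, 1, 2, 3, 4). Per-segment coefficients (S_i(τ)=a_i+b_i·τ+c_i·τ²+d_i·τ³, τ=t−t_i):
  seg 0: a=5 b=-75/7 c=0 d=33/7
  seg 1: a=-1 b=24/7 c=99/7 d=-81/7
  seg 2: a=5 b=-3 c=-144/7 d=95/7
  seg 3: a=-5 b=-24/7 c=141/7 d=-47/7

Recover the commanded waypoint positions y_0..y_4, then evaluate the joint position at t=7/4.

y_0 = S_0(0) = a_0 = 5
y_1 = S_1(0) = a_1 = -1
y_2 = S_2(0) = a_2 = 5
y_3 = S_3(0) = a_3 = -5
y_4 = S_3(1) = 5
t_q=7/4 is in segment 1 (τ=3/4); S_1(τ)=2081/448

y_0=5 y_1=-1 y_2=5 y_3=-5 y_4=5
S(7/4) = 2081/448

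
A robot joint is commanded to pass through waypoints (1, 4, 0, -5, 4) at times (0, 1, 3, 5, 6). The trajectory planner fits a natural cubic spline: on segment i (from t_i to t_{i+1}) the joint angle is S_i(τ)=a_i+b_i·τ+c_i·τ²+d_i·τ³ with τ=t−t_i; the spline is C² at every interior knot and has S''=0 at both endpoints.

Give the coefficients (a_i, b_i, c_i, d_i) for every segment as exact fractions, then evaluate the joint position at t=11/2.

Δ: Δ0=3, Δ1=-2, Δ2=-5/2, Δ3=9
row 1: diag=6, rhs=-30; c'=1/3, d'=-5
row 2: denom=8−2·1/3=22/3; d'=(-3−2·-5)/(22/3)=21/22
row 3: denom=6−2·3/11=60/11; d'=(69−2·21/22)/(60/11)=123/10
back: M3=123/10
back: M2=21/22−3/11·123/10=-12/5
back: M1=-5−1/3·-12/5=-21/5
M: M0=0, M1=-21/5, M2=-12/5, M3=123/10, M4=0
seg 0: a=1, c=M0/2=0, d=(M1−M0)/(6·1)=-7/10, b=Δ0−h0·(2M0+M1)/6=37/10
seg 1: a=4, c=M1/2=-21/10, d=(M2−M1)/(6·2)=3/20, b=Δ1−h1·(2M1+M2)/6=8/5
seg 2: a=0, c=M2/2=-6/5, d=(M3−M2)/(6·2)=49/40, b=Δ2−h2·(2M2+M3)/6=-5
seg 3: a=-5, c=M3/2=123/20, d=(M4−M3)/(6·1)=-41/20, b=Δ3−h3·(2M3+M4)/6=49/10
t_q=11/2 → seg 3, τ=1/2; S=-5+49/10·τ+123/20·τ²+-41/20·τ³=-203/160

  seg 0: a=1 b=37/10 c=0 d=-7/10
  seg 1: a=4 b=8/5 c=-21/10 d=3/20
  seg 2: a=0 b=-5 c=-6/5 d=49/40
  seg 3: a=-5 b=49/10 c=123/20 d=-41/20
S(11/2) = -203/160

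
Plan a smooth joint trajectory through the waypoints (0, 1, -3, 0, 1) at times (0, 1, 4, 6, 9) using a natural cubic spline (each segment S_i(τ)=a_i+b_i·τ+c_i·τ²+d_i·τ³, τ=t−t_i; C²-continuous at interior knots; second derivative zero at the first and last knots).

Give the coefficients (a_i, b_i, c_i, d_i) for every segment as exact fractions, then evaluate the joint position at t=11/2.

Δ: Δ0=1, Δ1=-4/3, Δ2=3/2, Δ3=1/3
row 1: diag=8, rhs=-14; c'=3/8, d'=-7/4
row 2: denom=10−3·3/8=71/8; d'=(17−3·-7/4)/(71/8)=178/71
row 3: denom=10−2·16/71=678/71; d'=(-7−2·178/71)/(678/71)=-853/678
back: M3=-853/678
back: M2=178/71−16/71·-853/678=946/339
back: M1=-7/4−3/8·946/339=-316/113
M: M0=0, M1=-316/113, M2=946/339, M3=-853/678, M4=0
seg 0: a=0, c=M0/2=0, d=(M1−M0)/(6·1)=-158/339, b=Δ0−h0·(2M0+M1)/6=497/339
seg 1: a=1, c=M1/2=-158/113, d=(M2−M1)/(6·3)=947/3051, b=Δ1−h1·(2M1+M2)/6=23/339
seg 2: a=-3, c=M2/2=473/339, d=(M3−M2)/(6·2)=-305/904, b=Δ2−h2·(2M2+M3)/6=20/339
seg 3: a=0, c=M3/2=-853/1356, d=(M4−M3)/(6·3)=853/12204, b=Δ3−h3·(2M3+M4)/6=1079/678
t_q=11/2 → seg 2, τ=3/2; S=-3+20/339·τ+473/339·τ²+-305/904·τ³=-6587/7232

  seg 0: a=0 b=497/339 c=0 d=-158/339
  seg 1: a=1 b=23/339 c=-158/113 d=947/3051
  seg 2: a=-3 b=20/339 c=473/339 d=-305/904
  seg 3: a=0 b=1079/678 c=-853/1356 d=853/12204
S(11/2) = -6587/7232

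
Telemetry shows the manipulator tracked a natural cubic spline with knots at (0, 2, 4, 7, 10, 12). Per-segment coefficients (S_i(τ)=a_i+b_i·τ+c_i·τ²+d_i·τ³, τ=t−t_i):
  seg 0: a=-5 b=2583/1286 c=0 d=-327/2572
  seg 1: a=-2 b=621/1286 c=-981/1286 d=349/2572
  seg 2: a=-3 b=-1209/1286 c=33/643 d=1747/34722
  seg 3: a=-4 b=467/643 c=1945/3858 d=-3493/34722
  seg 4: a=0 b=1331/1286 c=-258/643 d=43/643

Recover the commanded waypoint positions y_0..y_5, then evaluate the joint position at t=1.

y_0 = S_0(0) = a_0 = -5
y_1 = S_1(0) = a_1 = -2
y_2 = S_2(0) = a_2 = -3
y_3 = S_3(0) = a_3 = -4
y_4 = S_4(0) = a_4 = 0
y_5 = S_4(2) = 1
t_q=1 is in segment 0 (τ=1); S_0(τ)=-8021/2572

y_0=-5 y_1=-2 y_2=-3 y_3=-4 y_4=0 y_5=1
S(1) = -8021/2572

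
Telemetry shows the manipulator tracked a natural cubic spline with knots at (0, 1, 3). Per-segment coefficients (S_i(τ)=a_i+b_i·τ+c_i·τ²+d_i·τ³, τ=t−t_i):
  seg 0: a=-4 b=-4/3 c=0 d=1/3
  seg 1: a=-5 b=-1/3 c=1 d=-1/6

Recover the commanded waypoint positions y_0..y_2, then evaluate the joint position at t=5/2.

y_0=-4 y_1=-5 y_2=-3
S(5/2) = -61/16

y_0 = S_0(0) = a_0 = -4
y_1 = S_1(0) = a_1 = -5
y_2 = S_1(2) = -3
t_q=5/2 is in segment 1 (τ=3/2); S_1(τ)=-61/16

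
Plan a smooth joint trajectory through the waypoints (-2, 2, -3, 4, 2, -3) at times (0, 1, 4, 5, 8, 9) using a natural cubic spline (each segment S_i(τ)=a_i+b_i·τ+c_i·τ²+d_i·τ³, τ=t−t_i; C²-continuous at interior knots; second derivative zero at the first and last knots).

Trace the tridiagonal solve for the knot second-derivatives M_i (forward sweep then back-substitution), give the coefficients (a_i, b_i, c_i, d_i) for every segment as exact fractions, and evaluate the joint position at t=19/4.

  seg 0: a=-2 b=1763/329 c=0 d=-447/329
  seg 1: a=2 b=422/329 c=-1341/329 d=9158/8883
  seg 2: a=-3 b=1534/329 c=5135/987 d=-404/141
  seg 3: a=4 b=6388/987 c=-3349/987 d=3001/8883
  seg 4: a=2 b=-4703/987 c=-116/329 d=116/987
S(19/4) = 5829/2632

Δ: Δ0=4, Δ1=-5/3, Δ2=7, Δ3=-2/3, Δ4=-5
row 1: diag=8, rhs=-34; c'=3/8, d'=-17/4
row 2: denom=8−3·3/8=55/8; d'=(52−3·-17/4)/(55/8)=518/55
row 3: denom=8−1·8/55=432/55; d'=(-46−1·518/55)/(432/55)=-127/18
row 4: denom=8−3·55/144=329/48; d'=(-26−3·-127/18)/(329/48)=-232/329
back: M4=-232/329
back: M3=-127/18−55/144·-232/329=-6698/987
back: M2=518/55−8/55·-6698/987=10270/987
back: M1=-17/4−3/8·10270/987=-2682/329
M: M0=0, M1=-2682/329, M2=10270/987, M3=-6698/987, M4=-232/329, M5=0
seg 0: a=-2, c=M0/2=0, d=(M1−M0)/(6·1)=-447/329, b=Δ0−h0·(2M0+M1)/6=1763/329
seg 1: a=2, c=M1/2=-1341/329, d=(M2−M1)/(6·3)=9158/8883, b=Δ1−h1·(2M1+M2)/6=422/329
seg 2: a=-3, c=M2/2=5135/987, d=(M3−M2)/(6·1)=-404/141, b=Δ2−h2·(2M2+M3)/6=1534/329
seg 3: a=4, c=M3/2=-3349/987, d=(M4−M3)/(6·3)=3001/8883, b=Δ3−h3·(2M3+M4)/6=6388/987
seg 4: a=2, c=M4/2=-116/329, d=(M5−M4)/(6·1)=116/987, b=Δ4−h4·(2M4+M5)/6=-4703/987
t_q=19/4 → seg 2, τ=3/4; S=-3+1534/329·τ+5135/987·τ²+-404/141·τ³=5829/2632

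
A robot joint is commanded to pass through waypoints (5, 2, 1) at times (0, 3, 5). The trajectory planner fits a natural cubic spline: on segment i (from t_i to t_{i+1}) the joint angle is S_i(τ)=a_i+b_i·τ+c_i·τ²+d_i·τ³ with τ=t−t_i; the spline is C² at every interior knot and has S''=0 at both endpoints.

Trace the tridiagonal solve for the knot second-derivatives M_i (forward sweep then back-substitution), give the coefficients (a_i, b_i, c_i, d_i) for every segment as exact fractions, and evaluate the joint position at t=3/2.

  seg 0: a=5 b=-23/20 c=0 d=1/60
  seg 1: a=2 b=-7/10 c=3/20 d=-1/40
S(3/2) = 533/160

Δ: Δ0=-1, Δ1=-1/2
row 1: diag=10, rhs=3; c'=1/5, d'=3/10
back: M1=3/10
M: M0=0, M1=3/10, M2=0
seg 0: a=5, c=M0/2=0, d=(M1−M0)/(6·3)=1/60, b=Δ0−h0·(2M0+M1)/6=-23/20
seg 1: a=2, c=M1/2=3/20, d=(M2−M1)/(6·2)=-1/40, b=Δ1−h1·(2M1+M2)/6=-7/10
t_q=3/2 → seg 0, τ=3/2; S=5+-23/20·τ+0·τ²+1/60·τ³=533/160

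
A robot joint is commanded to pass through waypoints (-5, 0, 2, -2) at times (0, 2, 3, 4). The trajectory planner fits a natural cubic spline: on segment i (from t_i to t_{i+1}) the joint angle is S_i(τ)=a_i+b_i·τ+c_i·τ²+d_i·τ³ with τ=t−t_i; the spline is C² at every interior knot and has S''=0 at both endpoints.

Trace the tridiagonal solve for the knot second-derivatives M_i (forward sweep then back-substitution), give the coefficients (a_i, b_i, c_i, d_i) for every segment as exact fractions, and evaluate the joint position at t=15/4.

  seg 0: a=-5 b=99/46 c=0 d=2/23
  seg 1: a=0 b=147/46 c=12/23 d=-79/46
  seg 2: a=2 b=-21/23 c=-213/46 d=71/46
S(15/4) = -1879/2944

Δ: Δ0=5/2, Δ1=2, Δ2=-4
row 1: diag=6, rhs=-3; c'=1/6, d'=-1/2
row 2: denom=4−1·1/6=23/6; d'=(-36−1·-1/2)/(23/6)=-213/23
back: M2=-213/23
back: M1=-1/2−1/6·-213/23=24/23
M: M0=0, M1=24/23, M2=-213/23, M3=0
seg 0: a=-5, c=M0/2=0, d=(M1−M0)/(6·2)=2/23, b=Δ0−h0·(2M0+M1)/6=99/46
seg 1: a=0, c=M1/2=12/23, d=(M2−M1)/(6·1)=-79/46, b=Δ1−h1·(2M1+M2)/6=147/46
seg 2: a=2, c=M2/2=-213/46, d=(M3−M2)/(6·1)=71/46, b=Δ2−h2·(2M2+M3)/6=-21/23
t_q=15/4 → seg 2, τ=3/4; S=2+-21/23·τ+-213/46·τ²+71/46·τ³=-1879/2944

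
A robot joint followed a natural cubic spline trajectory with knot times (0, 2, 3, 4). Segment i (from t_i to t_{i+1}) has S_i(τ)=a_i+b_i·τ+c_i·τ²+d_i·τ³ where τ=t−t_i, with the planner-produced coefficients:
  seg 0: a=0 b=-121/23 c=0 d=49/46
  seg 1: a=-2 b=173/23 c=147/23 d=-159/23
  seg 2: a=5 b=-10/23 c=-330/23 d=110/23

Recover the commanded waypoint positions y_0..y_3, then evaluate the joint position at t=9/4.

y_0=0 y_1=-2 y_2=5 y_3=-5
S(9/4) = 11/64

y_0 = S_0(0) = a_0 = 0
y_1 = S_1(0) = a_1 = -2
y_2 = S_2(0) = a_2 = 5
y_3 = S_2(1) = -5
t_q=9/4 is in segment 1 (τ=1/4); S_1(τ)=11/64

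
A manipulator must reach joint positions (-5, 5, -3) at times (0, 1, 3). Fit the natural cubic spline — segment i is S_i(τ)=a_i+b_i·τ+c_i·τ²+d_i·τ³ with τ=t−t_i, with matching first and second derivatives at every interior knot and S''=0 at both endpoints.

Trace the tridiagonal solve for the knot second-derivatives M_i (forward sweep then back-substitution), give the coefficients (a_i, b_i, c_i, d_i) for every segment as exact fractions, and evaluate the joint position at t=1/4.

  seg 0: a=-5 b=37/3 c=0 d=-7/3
  seg 1: a=5 b=16/3 c=-7 d=7/6
S(1/4) = -125/64

Δ: Δ0=10, Δ1=-4
row 1: diag=6, rhs=-84; c'=1/3, d'=-14
back: M1=-14
M: M0=0, M1=-14, M2=0
seg 0: a=-5, c=M0/2=0, d=(M1−M0)/(6·1)=-7/3, b=Δ0−h0·(2M0+M1)/6=37/3
seg 1: a=5, c=M1/2=-7, d=(M2−M1)/(6·2)=7/6, b=Δ1−h1·(2M1+M2)/6=16/3
t_q=1/4 → seg 0, τ=1/4; S=-5+37/3·τ+0·τ²+-7/3·τ³=-125/64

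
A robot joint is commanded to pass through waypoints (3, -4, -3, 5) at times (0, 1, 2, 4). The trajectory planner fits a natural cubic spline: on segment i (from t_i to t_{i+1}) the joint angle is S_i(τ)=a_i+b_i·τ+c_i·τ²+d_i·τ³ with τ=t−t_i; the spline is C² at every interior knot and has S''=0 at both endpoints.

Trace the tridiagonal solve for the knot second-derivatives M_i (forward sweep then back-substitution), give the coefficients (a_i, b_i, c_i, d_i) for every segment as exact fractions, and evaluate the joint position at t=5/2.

  seg 0: a=3 b=-206/23 c=0 d=45/23
  seg 1: a=-4 b=-71/23 c=135/23 d=-41/23
  seg 2: a=-3 b=76/23 c=12/23 d=-2/23
S(5/2) = -113/92

Δ: Δ0=-7, Δ1=1, Δ2=4
row 1: diag=4, rhs=48; c'=1/4, d'=12
row 2: denom=6−1·1/4=23/4; d'=(18−1·12)/(23/4)=24/23
back: M2=24/23
back: M1=12−1/4·24/23=270/23
M: M0=0, M1=270/23, M2=24/23, M3=0
seg 0: a=3, c=M0/2=0, d=(M1−M0)/(6·1)=45/23, b=Δ0−h0·(2M0+M1)/6=-206/23
seg 1: a=-4, c=M1/2=135/23, d=(M2−M1)/(6·1)=-41/23, b=Δ1−h1·(2M1+M2)/6=-71/23
seg 2: a=-3, c=M2/2=12/23, d=(M3−M2)/(6·2)=-2/23, b=Δ2−h2·(2M2+M3)/6=76/23
t_q=5/2 → seg 2, τ=1/2; S=-3+76/23·τ+12/23·τ²+-2/23·τ³=-113/92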